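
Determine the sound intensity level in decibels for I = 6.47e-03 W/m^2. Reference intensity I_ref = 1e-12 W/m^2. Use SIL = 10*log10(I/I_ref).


I / I_ref = 6.47e-03 / 1e-12 = 6.47e+09
SIL = 10 * log10(6.47e+09) = 98.109 dB


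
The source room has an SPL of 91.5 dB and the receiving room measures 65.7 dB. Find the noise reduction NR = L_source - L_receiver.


NR = L_source - L_receiver (difference between source and receiving room levels)
NR = 91.5 - 65.7 = 25.8 dB


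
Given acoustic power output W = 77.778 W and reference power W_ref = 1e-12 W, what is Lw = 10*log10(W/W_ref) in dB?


W / W_ref = 77.778 / 1e-12 = 7.7778e+13
Lw = 10 * log10(7.7778e+13) = 138.91 dB


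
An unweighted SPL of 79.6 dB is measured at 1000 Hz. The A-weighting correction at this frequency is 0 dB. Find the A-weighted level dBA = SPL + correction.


A-weighting table: 1000 Hz -> 0 dB correction
SPL_A = SPL + correction = 79.6 + (0) = 79.6 dBA


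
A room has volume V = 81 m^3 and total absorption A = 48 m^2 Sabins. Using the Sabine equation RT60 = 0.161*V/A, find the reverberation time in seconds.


RT60 = 0.161 * 81 / 48 = 0.27169 s


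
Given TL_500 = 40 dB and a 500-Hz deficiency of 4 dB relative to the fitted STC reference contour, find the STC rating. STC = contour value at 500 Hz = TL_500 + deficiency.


By ASTM E413, STC = value of the fitted reference contour at 500 Hz.
Contour value at 500 Hz = TL_500 + deficiency = 40 + 4 = 44
STC = 44


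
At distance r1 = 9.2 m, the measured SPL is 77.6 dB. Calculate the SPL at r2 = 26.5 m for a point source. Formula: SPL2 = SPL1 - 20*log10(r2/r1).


r2/r1 = 26.5/9.2 = 2.88043
Correction = 20*log10(2.88043) = 9.18915 dB
SPL2 = 77.6 - 9.18915 = 68.411 dB


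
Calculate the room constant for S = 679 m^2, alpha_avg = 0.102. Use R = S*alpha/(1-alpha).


R = 679 * 0.102 / (1 - 0.102) = 77.125 m^2


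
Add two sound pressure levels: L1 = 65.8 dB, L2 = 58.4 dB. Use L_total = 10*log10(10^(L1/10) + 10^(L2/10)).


10^(65.8/10) = 3.80189e+06
10^(58.4/10) = 691831
Sum = 3.80189e+06 + 691831 = 4.49372e+06
L_total = 10*log10(4.49372e+06) = 66.526 dB


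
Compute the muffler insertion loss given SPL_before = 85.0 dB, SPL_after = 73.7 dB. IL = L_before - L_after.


Insertion loss = SPL without muffler - SPL with muffler
IL = 85.0 - 73.7 = 11.3 dB


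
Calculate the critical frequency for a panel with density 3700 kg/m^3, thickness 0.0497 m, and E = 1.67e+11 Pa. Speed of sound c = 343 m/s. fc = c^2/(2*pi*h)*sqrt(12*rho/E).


12*rho/E = 12*3700/1.67e+11 = 2.65868e-07
sqrt(12*rho/E) = sqrt(2.65868e-07) = 0.000515624
c^2/(2*pi*h) = 343^2/(2*pi*0.0497) = 376749
fc = 376749 * 0.000515624 = 194.26 Hz


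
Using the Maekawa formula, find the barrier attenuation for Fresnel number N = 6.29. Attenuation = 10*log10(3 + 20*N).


3 + 20*N = 3 + 20*6.29 = 128.8
Att = 10*log10(128.8) = 21.099 dB


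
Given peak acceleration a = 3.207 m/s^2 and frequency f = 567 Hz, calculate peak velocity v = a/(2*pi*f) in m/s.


omega = 2*pi*f = 2*pi*567 = 3562.57 rad/s
v = a / omega = 3.207 / 3562.57 = 0.00090019 m/s


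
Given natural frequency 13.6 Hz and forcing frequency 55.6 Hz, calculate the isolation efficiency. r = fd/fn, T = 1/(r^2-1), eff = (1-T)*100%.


r = 55.6 / 13.6 = 4.08824
r^2 - 1 = 4.08824^2 - 1 = 15.7137
T = 1/15.7137 = 0.0636387
Efficiency = (1 - 0.0636387)*100 = 93.636 %


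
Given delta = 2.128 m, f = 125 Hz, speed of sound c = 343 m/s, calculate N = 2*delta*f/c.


N = 2*delta*f/c = 2*delta/lambda, where lambda = c/f
lambda = 343 / 125 = 2.744 m
N = 2 * 2.128 / 2.744 = 1.551


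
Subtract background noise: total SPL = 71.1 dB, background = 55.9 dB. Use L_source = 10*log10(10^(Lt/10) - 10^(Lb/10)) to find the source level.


10^(71.1/10) = 1.28825e+07
10^(55.9/10) = 389045
Difference = 1.28825e+07 - 389045 = 1.24935e+07
L_source = 10*log10(1.24935e+07) = 70.967 dB


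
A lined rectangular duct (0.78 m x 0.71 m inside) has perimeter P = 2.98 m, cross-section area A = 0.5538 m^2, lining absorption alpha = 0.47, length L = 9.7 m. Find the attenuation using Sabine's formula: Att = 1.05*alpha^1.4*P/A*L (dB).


alpha^1.4 = 0.47^1.4 = 0.347486
Attenuation rate = 1.05 * alpha^1.4 * P / A
= 1.05 * 0.347486 * 2.98 / 0.5538 = 1.96331 dB/m
Total Att = 1.96331 * 9.7 = 19.044 dB


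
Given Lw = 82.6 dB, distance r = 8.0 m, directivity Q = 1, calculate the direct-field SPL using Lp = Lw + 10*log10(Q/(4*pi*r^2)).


4*pi*r^2 = 4*pi*8.0^2 = 804.248 m^2
Q / (4*pi*r^2) = 1 / 804.248 = 0.0012434
Lp = 82.6 + 10*log10(0.0012434) = 53.546 dB


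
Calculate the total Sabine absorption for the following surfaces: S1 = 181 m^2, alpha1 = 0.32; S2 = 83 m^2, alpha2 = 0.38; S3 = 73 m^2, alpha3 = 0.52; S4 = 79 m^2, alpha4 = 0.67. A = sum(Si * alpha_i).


181 * 0.32 = 57.92
83 * 0.38 = 31.54
73 * 0.52 = 37.96
79 * 0.67 = 52.93
A_total = 57.92 + 31.54 + 37.96 + 52.93 = 180.35 m^2


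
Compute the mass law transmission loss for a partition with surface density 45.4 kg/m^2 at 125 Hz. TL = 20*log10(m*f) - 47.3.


m * f = 45.4 * 125 = 5675
20*log10(5675) = 75.0793 dB
TL = 75.0793 - 47.3 = 27.779 dB


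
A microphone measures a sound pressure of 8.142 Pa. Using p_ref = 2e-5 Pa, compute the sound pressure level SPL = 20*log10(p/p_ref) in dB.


p / p_ref = 8.142 / 2e-5 = 407100
SPL = 20 * log10(407100) = 112.19 dB


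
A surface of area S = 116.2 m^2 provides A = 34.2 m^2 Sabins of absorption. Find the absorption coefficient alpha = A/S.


Absorption coefficient = absorbed power / incident power
alpha = A / S = 34.2 / 116.2 = 0.29432


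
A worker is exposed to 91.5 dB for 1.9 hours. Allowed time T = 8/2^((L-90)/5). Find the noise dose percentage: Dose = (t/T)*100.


T_allowed = 8 / 2^((91.5 - 90)/5) = 6.49802 hr
Dose = 1.9 / 6.49802 * 100 = 29.24 %


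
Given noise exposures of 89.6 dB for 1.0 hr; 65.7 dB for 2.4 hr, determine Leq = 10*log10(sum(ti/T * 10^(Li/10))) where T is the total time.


T_total = 1.0 + 2.4 = 3.4 hr
(1.0/3.4) * 10^(89.6/10) = 2.68238e+08
(2.4/3.4) * 10^(65.7/10) = 2.6226e+06
Sum = 2.68238e+08 + 2.6226e+06 = 2.70861e+08
Leq = 10*log10(2.70861e+08) = 84.327 dB


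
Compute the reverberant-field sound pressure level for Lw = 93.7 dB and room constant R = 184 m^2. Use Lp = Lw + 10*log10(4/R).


4/R = 4/184 = 0.0217391
Lp = 93.7 + 10*log10(0.0217391) = 77.072 dB


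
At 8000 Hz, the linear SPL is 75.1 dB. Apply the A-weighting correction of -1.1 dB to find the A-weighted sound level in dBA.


A-weighting table: 8000 Hz -> -1.1 dB correction
SPL_A = SPL + correction = 75.1 + (-1.1) = 74 dBA


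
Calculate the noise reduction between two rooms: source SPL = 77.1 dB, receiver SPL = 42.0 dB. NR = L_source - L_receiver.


NR = L_source - L_receiver (difference between source and receiving room levels)
NR = 77.1 - 42.0 = 35.1 dB


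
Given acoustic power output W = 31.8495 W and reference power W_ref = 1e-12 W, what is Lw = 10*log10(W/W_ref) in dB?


W / W_ref = 31.8495 / 1e-12 = 3.18495e+13
Lw = 10 * log10(3.18495e+13) = 135.03 dB


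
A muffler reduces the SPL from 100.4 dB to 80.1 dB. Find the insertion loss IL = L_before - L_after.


Insertion loss = SPL without muffler - SPL with muffler
IL = 100.4 - 80.1 = 20.3 dB


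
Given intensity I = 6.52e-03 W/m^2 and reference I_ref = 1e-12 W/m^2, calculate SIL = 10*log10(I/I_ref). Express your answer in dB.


I / I_ref = 6.52e-03 / 1e-12 = 6.52e+09
SIL = 10 * log10(6.52e+09) = 98.142 dB


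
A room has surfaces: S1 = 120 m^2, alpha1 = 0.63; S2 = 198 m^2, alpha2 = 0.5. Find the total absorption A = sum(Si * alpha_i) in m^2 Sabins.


120 * 0.63 = 75.6
198 * 0.5 = 99
A_total = 75.6 + 99 = 174.6 m^2


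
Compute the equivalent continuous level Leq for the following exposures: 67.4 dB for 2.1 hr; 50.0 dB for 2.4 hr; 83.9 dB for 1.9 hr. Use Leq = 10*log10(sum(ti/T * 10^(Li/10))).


T_total = 2.1 + 2.4 + 1.9 = 6.4 hr
(2.1/6.4) * 10^(67.4/10) = 1.80318e+06
(2.4/6.4) * 10^(50.0/10) = 37500
(1.9/6.4) * 10^(83.9/10) = 7.28742e+07
Sum = 1.80318e+06 + 37500 + 7.28742e+07 = 7.47149e+07
Leq = 10*log10(7.47149e+07) = 78.734 dB


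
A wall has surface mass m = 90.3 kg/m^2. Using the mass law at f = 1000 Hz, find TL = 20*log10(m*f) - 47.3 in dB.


m * f = 90.3 * 1000 = 90300
20*log10(90300) = 99.1138 dB
TL = 99.1138 - 47.3 = 51.814 dB


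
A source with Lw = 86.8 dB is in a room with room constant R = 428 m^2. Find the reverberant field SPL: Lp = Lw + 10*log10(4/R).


4/R = 4/428 = 0.00934579
Lp = 86.8 + 10*log10(0.00934579) = 66.506 dB


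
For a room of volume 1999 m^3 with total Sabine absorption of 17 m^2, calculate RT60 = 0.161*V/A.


RT60 = 0.161 * 1999 / 17 = 18.932 s


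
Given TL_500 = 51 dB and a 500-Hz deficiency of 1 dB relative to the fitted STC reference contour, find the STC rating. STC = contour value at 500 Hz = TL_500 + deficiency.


By ASTM E413, STC = value of the fitted reference contour at 500 Hz.
Contour value at 500 Hz = TL_500 + deficiency = 51 + 1 = 52
STC = 52


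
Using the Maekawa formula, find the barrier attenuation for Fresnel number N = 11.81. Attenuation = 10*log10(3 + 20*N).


3 + 20*N = 3 + 20*11.81 = 239.2
Att = 10*log10(239.2) = 23.788 dB


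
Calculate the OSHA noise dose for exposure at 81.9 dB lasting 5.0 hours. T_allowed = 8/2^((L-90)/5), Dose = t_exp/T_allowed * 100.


T_allowed = 8 / 2^((81.9 - 90)/5) = 24.59 hr
Dose = 5.0 / 24.59 * 100 = 20.333 %


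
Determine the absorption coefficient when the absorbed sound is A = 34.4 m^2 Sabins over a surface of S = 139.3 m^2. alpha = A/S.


Absorption coefficient = absorbed power / incident power
alpha = A / S = 34.4 / 139.3 = 0.24695


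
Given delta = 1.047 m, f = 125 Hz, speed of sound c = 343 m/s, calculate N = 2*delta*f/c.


N = 2*delta*f/c = 2*delta/lambda, where lambda = c/f
lambda = 343 / 125 = 2.744 m
N = 2 * 1.047 / 2.744 = 0.76312


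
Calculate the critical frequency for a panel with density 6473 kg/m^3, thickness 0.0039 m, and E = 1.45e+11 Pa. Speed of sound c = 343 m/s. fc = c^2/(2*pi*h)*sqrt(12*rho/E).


12*rho/E = 12*6473/1.45e+11 = 5.35697e-07
sqrt(12*rho/E) = sqrt(5.35697e-07) = 0.000731913
c^2/(2*pi*h) = 343^2/(2*pi*0.0039) = 4.80113e+06
fc = 4.80113e+06 * 0.000731913 = 3514 Hz


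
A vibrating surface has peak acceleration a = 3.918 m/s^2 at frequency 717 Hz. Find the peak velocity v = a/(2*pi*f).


omega = 2*pi*f = 2*pi*717 = 4505.04 rad/s
v = a / omega = 3.918 / 4505.04 = 0.00086969 m/s


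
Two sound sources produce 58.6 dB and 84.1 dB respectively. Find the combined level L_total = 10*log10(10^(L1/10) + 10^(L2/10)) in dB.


10^(58.6/10) = 724436
10^(84.1/10) = 2.5704e+08
Sum = 724436 + 2.5704e+08 = 2.57764e+08
L_total = 10*log10(2.57764e+08) = 84.112 dB


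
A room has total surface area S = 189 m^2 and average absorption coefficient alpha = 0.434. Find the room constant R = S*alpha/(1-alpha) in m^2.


R = 189 * 0.434 / (1 - 0.434) = 144.92 m^2


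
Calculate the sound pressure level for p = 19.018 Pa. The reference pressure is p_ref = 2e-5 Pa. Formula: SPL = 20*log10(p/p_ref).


p / p_ref = 19.018 / 2e-5 = 950900
SPL = 20 * log10(950900) = 119.56 dB


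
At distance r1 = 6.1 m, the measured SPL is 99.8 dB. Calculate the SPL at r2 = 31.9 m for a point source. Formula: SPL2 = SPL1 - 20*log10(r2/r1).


r2/r1 = 31.9/6.1 = 5.22951
Correction = 20*log10(5.22951) = 14.3692 dB
SPL2 = 99.8 - 14.3692 = 85.431 dB


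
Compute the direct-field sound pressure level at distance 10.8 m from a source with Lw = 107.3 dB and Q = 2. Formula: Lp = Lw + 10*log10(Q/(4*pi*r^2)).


4*pi*r^2 = 4*pi*10.8^2 = 1465.74 m^2
Q / (4*pi*r^2) = 2 / 1465.74 = 0.0013645
Lp = 107.3 + 10*log10(0.0013645) = 78.65 dB


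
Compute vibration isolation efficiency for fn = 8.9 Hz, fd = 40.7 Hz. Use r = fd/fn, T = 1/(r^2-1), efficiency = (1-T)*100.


r = 40.7 / 8.9 = 4.57303
r^2 - 1 = 4.57303^2 - 1 = 19.9126
T = 1/19.9126 = 0.0502195
Efficiency = (1 - 0.0502195)*100 = 94.978 %


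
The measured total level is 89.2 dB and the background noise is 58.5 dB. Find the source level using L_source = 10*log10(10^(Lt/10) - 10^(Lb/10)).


10^(89.2/10) = 8.31764e+08
10^(58.5/10) = 707946
Difference = 8.31764e+08 - 707946 = 8.31056e+08
L_source = 10*log10(8.31056e+08) = 89.196 dB


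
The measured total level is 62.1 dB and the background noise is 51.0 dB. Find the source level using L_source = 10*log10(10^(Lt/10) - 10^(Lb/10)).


10^(62.1/10) = 1.62181e+06
10^(51.0/10) = 125893
Difference = 1.62181e+06 - 125893 = 1.49592e+06
L_source = 10*log10(1.49592e+06) = 61.749 dB


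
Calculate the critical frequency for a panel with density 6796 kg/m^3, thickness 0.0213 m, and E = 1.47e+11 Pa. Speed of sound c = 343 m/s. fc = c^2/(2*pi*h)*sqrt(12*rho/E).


12*rho/E = 12*6796/1.47e+11 = 5.54776e-07
sqrt(12*rho/E) = sqrt(5.54776e-07) = 0.000744833
c^2/(2*pi*h) = 343^2/(2*pi*0.0213) = 879081
fc = 879081 * 0.000744833 = 654.77 Hz


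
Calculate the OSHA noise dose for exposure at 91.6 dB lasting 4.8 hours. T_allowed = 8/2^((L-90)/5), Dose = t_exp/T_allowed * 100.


T_allowed = 8 / 2^((91.6 - 90)/5) = 6.40856 hr
Dose = 4.8 / 6.40856 * 100 = 74.9 %


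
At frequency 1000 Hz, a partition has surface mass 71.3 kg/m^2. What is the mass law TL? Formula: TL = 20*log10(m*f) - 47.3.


m * f = 71.3 * 1000 = 71300
20*log10(71300) = 97.0618 dB
TL = 97.0618 - 47.3 = 49.762 dB


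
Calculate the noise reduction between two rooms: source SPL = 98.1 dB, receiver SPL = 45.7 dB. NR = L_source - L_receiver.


NR = L_source - L_receiver (difference between source and receiving room levels)
NR = 98.1 - 45.7 = 52.4 dB


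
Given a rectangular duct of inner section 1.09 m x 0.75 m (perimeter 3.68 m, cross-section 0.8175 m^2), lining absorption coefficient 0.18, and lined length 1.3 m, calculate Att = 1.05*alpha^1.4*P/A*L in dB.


alpha^1.4 = 0.18^1.4 = 0.0906529
Attenuation rate = 1.05 * alpha^1.4 * P / A
= 1.05 * 0.0906529 * 3.68 / 0.8175 = 0.42848 dB/m
Total Att = 0.42848 * 1.3 = 0.55702 dB


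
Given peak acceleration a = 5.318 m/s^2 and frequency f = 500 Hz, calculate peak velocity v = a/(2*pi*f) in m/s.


omega = 2*pi*f = 2*pi*500 = 3141.59 rad/s
v = a / omega = 5.318 / 3141.59 = 0.0016928 m/s


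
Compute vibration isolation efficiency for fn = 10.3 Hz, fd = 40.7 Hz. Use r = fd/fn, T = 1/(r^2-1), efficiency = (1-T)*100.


r = 40.7 / 10.3 = 3.95146
r^2 - 1 = 3.95146^2 - 1 = 14.614
T = 1/14.614 = 0.0684275
Efficiency = (1 - 0.0684275)*100 = 93.157 %


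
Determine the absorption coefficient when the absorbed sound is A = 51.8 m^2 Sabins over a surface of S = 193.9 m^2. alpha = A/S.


Absorption coefficient = absorbed power / incident power
alpha = A / S = 51.8 / 193.9 = 0.26715


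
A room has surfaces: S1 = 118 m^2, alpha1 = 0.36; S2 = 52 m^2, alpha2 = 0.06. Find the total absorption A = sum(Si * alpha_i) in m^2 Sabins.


118 * 0.36 = 42.48
52 * 0.06 = 3.12
A_total = 42.48 + 3.12 = 45.6 m^2


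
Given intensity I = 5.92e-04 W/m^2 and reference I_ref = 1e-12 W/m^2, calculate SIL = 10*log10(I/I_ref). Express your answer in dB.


I / I_ref = 5.92e-04 / 1e-12 = 5.92e+08
SIL = 10 * log10(5.92e+08) = 87.723 dB


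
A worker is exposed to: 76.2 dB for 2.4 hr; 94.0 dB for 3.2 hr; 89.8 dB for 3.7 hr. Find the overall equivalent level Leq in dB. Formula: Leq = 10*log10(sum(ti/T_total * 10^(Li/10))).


T_total = 2.4 + 3.2 + 3.7 = 9.3 hr
(2.4/9.3) * 10^(76.2/10) = 1.07579e+07
(3.2/9.3) * 10^(94.0/10) = 8.64305e+08
(3.7/9.3) * 10^(89.8/10) = 3.79943e+08
Sum = 1.07579e+07 + 8.64305e+08 + 3.79943e+08 = 1.25501e+09
Leq = 10*log10(1.25501e+09) = 90.986 dB


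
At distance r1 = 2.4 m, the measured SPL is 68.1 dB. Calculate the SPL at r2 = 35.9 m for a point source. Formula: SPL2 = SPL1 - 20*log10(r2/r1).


r2/r1 = 35.9/2.4 = 14.9583
Correction = 20*log10(14.9583) = 23.4976 dB
SPL2 = 68.1 - 23.4976 = 44.602 dB


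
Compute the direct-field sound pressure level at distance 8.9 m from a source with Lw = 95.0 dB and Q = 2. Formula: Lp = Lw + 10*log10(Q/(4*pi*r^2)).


4*pi*r^2 = 4*pi*8.9^2 = 995.382 m^2
Q / (4*pi*r^2) = 2 / 995.382 = 0.00200928
Lp = 95.0 + 10*log10(0.00200928) = 68.03 dB


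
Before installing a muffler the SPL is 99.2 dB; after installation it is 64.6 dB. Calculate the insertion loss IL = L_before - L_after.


Insertion loss = SPL without muffler - SPL with muffler
IL = 99.2 - 64.6 = 34.6 dB


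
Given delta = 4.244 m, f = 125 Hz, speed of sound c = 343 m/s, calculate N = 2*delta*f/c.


N = 2*delta*f/c = 2*delta/lambda, where lambda = c/f
lambda = 343 / 125 = 2.744 m
N = 2 * 4.244 / 2.744 = 3.0933


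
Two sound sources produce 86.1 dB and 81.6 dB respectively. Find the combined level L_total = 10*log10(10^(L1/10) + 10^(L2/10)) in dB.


10^(86.1/10) = 4.0738e+08
10^(81.6/10) = 1.44544e+08
Sum = 4.0738e+08 + 1.44544e+08 = 5.51924e+08
L_total = 10*log10(5.51924e+08) = 87.419 dB


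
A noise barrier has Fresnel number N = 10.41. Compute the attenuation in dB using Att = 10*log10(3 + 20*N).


3 + 20*N = 3 + 20*10.41 = 211.2
Att = 10*log10(211.2) = 23.247 dB


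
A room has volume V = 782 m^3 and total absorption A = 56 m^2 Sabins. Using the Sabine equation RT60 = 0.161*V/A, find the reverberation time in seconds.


RT60 = 0.161 * 782 / 56 = 2.2483 s


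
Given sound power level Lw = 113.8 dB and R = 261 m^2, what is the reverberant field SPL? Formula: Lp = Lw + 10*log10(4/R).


4/R = 4/261 = 0.0153257
Lp = 113.8 + 10*log10(0.0153257) = 95.654 dB


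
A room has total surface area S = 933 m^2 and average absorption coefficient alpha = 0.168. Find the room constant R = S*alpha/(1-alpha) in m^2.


R = 933 * 0.168 / (1 - 0.168) = 188.39 m^2


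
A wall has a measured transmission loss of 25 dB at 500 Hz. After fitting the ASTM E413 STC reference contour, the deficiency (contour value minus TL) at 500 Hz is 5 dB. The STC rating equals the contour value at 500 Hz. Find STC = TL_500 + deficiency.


By ASTM E413, STC = value of the fitted reference contour at 500 Hz.
Contour value at 500 Hz = TL_500 + deficiency = 25 + 5 = 30
STC = 30


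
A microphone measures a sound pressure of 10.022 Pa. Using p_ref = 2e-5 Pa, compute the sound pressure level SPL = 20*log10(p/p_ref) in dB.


p / p_ref = 10.022 / 2e-5 = 501100
SPL = 20 * log10(501100) = 114 dB


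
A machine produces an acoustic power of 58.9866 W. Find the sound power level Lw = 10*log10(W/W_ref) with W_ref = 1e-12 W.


W / W_ref = 58.9866 / 1e-12 = 5.89866e+13
Lw = 10 * log10(5.89866e+13) = 137.71 dB


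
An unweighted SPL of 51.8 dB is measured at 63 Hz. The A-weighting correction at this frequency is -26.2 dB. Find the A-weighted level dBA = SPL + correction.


A-weighting table: 63 Hz -> -26.2 dB correction
SPL_A = SPL + correction = 51.8 + (-26.2) = 25.6 dBA


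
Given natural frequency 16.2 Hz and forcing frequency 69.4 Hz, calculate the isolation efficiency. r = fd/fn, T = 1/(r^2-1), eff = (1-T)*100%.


r = 69.4 / 16.2 = 4.28395
r^2 - 1 = 4.28395^2 - 1 = 17.3522
T = 1/17.3522 = 0.0576296
Efficiency = (1 - 0.0576296)*100 = 94.237 %


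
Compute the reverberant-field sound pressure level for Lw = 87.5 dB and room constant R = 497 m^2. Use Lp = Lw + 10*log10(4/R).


4/R = 4/497 = 0.00804829
Lp = 87.5 + 10*log10(0.00804829) = 66.557 dB


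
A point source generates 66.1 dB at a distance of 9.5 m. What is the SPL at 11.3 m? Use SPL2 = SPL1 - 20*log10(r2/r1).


r2/r1 = 11.3/9.5 = 1.18947
Correction = 20*log10(1.18947) = 1.50707 dB
SPL2 = 66.1 - 1.50707 = 64.593 dB


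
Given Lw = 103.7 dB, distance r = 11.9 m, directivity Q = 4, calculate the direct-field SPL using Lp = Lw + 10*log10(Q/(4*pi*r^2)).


4*pi*r^2 = 4*pi*11.9^2 = 1779.52 m^2
Q / (4*pi*r^2) = 4 / 1779.52 = 0.0022478
Lp = 103.7 + 10*log10(0.0022478) = 77.218 dB


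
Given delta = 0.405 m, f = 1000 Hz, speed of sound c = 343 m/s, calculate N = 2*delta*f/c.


N = 2*delta*f/c = 2*delta/lambda, where lambda = c/f
lambda = 343 / 1000 = 0.343 m
N = 2 * 0.405 / 0.343 = 2.3615


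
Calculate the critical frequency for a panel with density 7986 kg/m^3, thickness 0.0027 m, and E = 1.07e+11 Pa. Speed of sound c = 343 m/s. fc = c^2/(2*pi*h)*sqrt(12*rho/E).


12*rho/E = 12*7986/1.07e+11 = 8.95626e-07
sqrt(12*rho/E) = sqrt(8.95626e-07) = 0.000946375
c^2/(2*pi*h) = 343^2/(2*pi*0.0027) = 6.93497e+06
fc = 6.93497e+06 * 0.000946375 = 6563.1 Hz


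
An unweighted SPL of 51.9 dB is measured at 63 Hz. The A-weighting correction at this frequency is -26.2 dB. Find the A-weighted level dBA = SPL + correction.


A-weighting table: 63 Hz -> -26.2 dB correction
SPL_A = SPL + correction = 51.9 + (-26.2) = 25.7 dBA


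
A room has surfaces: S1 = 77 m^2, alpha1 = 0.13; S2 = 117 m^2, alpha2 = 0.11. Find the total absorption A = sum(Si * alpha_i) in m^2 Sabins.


77 * 0.13 = 10.01
117 * 0.11 = 12.87
A_total = 10.01 + 12.87 = 22.88 m^2


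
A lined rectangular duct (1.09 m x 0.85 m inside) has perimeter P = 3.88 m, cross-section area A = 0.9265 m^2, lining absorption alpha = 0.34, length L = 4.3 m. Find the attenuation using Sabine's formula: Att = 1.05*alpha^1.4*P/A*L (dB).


alpha^1.4 = 0.34^1.4 = 0.220836
Attenuation rate = 1.05 * alpha^1.4 * P / A
= 1.05 * 0.220836 * 3.88 / 0.9265 = 0.971059 dB/m
Total Att = 0.971059 * 4.3 = 4.1756 dB


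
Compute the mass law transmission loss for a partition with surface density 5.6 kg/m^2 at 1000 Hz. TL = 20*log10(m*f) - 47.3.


m * f = 5.6 * 1000 = 5600
20*log10(5600) = 74.9638 dB
TL = 74.9638 - 47.3 = 27.664 dB


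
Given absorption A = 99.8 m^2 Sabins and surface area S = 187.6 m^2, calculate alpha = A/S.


Absorption coefficient = absorbed power / incident power
alpha = A / S = 99.8 / 187.6 = 0.53198


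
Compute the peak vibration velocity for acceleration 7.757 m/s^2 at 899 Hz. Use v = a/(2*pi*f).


omega = 2*pi*f = 2*pi*899 = 5648.58 rad/s
v = a / omega = 7.757 / 5648.58 = 0.0013733 m/s


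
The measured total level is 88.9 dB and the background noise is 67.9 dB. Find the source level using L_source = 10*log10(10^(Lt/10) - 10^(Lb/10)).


10^(88.9/10) = 7.76247e+08
10^(67.9/10) = 6.16595e+06
Difference = 7.76247e+08 - 6.16595e+06 = 7.70081e+08
L_source = 10*log10(7.70081e+08) = 88.865 dB


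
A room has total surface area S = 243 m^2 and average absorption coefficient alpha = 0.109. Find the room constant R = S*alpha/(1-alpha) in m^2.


R = 243 * 0.109 / (1 - 0.109) = 29.727 m^2


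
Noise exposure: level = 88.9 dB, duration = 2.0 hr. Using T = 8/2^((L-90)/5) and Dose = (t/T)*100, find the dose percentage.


T_allowed = 8 / 2^((88.9 - 90)/5) = 9.31787 hr
Dose = 2.0 / 9.31787 * 100 = 21.464 %


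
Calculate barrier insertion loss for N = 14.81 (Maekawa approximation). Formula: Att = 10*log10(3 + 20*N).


3 + 20*N = 3 + 20*14.81 = 299.2
Att = 10*log10(299.2) = 24.76 dB


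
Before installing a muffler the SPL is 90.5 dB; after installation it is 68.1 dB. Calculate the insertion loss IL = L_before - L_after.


Insertion loss = SPL without muffler - SPL with muffler
IL = 90.5 - 68.1 = 22.4 dB


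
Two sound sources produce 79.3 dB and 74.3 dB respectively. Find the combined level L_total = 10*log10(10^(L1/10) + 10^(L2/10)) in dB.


10^(79.3/10) = 8.51138e+07
10^(74.3/10) = 2.69153e+07
Sum = 8.51138e+07 + 2.69153e+07 = 1.12029e+08
L_total = 10*log10(1.12029e+08) = 80.493 dB


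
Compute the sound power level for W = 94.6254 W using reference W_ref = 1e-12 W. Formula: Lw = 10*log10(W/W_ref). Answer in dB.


W / W_ref = 94.6254 / 1e-12 = 9.46254e+13
Lw = 10 * log10(9.46254e+13) = 139.76 dB


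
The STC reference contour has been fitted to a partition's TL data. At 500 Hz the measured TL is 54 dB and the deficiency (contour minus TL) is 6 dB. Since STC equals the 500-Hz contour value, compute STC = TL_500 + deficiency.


By ASTM E413, STC = value of the fitted reference contour at 500 Hz.
Contour value at 500 Hz = TL_500 + deficiency = 54 + 6 = 60
STC = 60


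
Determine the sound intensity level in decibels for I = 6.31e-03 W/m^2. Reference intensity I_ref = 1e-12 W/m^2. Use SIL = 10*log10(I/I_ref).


I / I_ref = 6.31e-03 / 1e-12 = 6.31e+09
SIL = 10 * log10(6.31e+09) = 98 dB


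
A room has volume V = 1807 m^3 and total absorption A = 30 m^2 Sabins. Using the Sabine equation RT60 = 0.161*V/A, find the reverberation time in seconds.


RT60 = 0.161 * 1807 / 30 = 9.6976 s


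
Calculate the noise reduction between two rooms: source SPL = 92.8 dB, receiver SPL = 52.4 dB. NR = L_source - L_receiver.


NR = L_source - L_receiver (difference between source and receiving room levels)
NR = 92.8 - 52.4 = 40.4 dB


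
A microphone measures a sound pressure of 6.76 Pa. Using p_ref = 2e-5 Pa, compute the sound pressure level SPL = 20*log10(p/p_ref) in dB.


p / p_ref = 6.76 / 2e-5 = 338000
SPL = 20 * log10(338000) = 110.58 dB


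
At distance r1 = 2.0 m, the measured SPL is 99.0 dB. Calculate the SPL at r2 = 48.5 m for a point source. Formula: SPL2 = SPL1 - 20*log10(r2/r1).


r2/r1 = 48.5/2.0 = 24.25
Correction = 20*log10(24.25) = 27.6942 dB
SPL2 = 99.0 - 27.6942 = 71.306 dB


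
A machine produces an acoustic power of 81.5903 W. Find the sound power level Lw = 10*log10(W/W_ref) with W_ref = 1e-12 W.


W / W_ref = 81.5903 / 1e-12 = 8.15903e+13
Lw = 10 * log10(8.15903e+13) = 139.12 dB


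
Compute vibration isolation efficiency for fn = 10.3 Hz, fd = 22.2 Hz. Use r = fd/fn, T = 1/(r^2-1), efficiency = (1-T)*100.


r = 22.2 / 10.3 = 2.15534
r^2 - 1 = 2.15534^2 - 1 = 3.64549
T = 1/3.64549 = 0.274312
Efficiency = (1 - 0.274312)*100 = 72.569 %


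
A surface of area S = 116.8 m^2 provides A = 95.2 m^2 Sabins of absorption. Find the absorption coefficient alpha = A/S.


Absorption coefficient = absorbed power / incident power
alpha = A / S = 95.2 / 116.8 = 0.81507


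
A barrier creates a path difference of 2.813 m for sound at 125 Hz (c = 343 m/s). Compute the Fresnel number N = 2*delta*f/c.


N = 2*delta*f/c = 2*delta/lambda, where lambda = c/f
lambda = 343 / 125 = 2.744 m
N = 2 * 2.813 / 2.744 = 2.0503


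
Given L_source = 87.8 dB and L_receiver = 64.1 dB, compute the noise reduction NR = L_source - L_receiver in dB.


NR = L_source - L_receiver (difference between source and receiving room levels)
NR = 87.8 - 64.1 = 23.7 dB


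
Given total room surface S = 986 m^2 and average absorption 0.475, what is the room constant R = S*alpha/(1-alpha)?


R = 986 * 0.475 / (1 - 0.475) = 892.1 m^2


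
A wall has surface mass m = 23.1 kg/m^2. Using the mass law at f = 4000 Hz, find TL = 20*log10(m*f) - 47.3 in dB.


m * f = 23.1 * 4000 = 92400
20*log10(92400) = 99.3134 dB
TL = 99.3134 - 47.3 = 52.013 dB


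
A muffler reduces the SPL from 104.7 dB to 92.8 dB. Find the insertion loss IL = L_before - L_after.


Insertion loss = SPL without muffler - SPL with muffler
IL = 104.7 - 92.8 = 11.9 dB


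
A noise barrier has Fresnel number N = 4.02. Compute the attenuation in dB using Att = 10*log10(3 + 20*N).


3 + 20*N = 3 + 20*4.02 = 83.4
Att = 10*log10(83.4) = 19.212 dB


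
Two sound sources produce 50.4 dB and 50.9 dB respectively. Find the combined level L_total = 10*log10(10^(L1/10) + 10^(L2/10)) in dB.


10^(50.4/10) = 109648
10^(50.9/10) = 123027
Sum = 109648 + 123027 = 232675
L_total = 10*log10(232675) = 53.667 dB


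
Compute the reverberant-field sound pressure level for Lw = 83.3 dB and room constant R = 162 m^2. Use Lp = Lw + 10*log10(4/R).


4/R = 4/162 = 0.0246914
Lp = 83.3 + 10*log10(0.0246914) = 67.225 dB


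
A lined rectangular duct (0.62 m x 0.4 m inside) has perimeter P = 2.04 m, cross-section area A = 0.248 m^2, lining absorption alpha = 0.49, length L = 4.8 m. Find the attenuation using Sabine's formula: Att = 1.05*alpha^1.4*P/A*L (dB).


alpha^1.4 = 0.49^1.4 = 0.368362
Attenuation rate = 1.05 * alpha^1.4 * P / A
= 1.05 * 0.368362 * 2.04 / 0.248 = 3.18158 dB/m
Total Att = 3.18158 * 4.8 = 15.272 dB


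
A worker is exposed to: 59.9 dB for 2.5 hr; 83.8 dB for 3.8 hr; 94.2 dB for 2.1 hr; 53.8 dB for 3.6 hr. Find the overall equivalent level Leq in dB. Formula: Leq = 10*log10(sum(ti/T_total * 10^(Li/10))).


T_total = 2.5 + 3.8 + 2.1 + 3.6 = 12.0 hr
(2.5/12.0) * 10^(59.9/10) = 203591
(3.8/12.0) * 10^(83.8/10) = 7.5963e+07
(2.1/12.0) * 10^(94.2/10) = 4.60297e+08
(3.6/12.0) * 10^(53.8/10) = 71965
Sum = 203591 + 7.5963e+07 + 4.60297e+08 + 71965 = 5.36536e+08
Leq = 10*log10(5.36536e+08) = 87.296 dB


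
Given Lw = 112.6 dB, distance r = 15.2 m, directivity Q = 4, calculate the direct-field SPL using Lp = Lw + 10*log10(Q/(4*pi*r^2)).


4*pi*r^2 = 4*pi*15.2^2 = 2903.33 m^2
Q / (4*pi*r^2) = 4 / 2903.33 = 0.00137773
Lp = 112.6 + 10*log10(0.00137773) = 83.992 dB


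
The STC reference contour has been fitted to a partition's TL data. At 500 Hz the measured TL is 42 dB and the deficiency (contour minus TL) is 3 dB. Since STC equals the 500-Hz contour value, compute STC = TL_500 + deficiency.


By ASTM E413, STC = value of the fitted reference contour at 500 Hz.
Contour value at 500 Hz = TL_500 + deficiency = 42 + 3 = 45
STC = 45


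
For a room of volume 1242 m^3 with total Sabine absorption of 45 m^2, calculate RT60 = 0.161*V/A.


RT60 = 0.161 * 1242 / 45 = 4.4436 s


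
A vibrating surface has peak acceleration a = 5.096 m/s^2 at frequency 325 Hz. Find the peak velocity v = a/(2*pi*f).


omega = 2*pi*f = 2*pi*325 = 2042.04 rad/s
v = a / omega = 5.096 / 2042.04 = 0.0024955 m/s


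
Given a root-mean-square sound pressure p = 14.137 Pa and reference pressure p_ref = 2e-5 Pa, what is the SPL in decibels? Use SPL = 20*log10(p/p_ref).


p / p_ref = 14.137 / 2e-5 = 706850
SPL = 20 * log10(706850) = 116.99 dB


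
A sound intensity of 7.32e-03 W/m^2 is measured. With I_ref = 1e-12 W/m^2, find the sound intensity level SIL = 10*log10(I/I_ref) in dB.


I / I_ref = 7.32e-03 / 1e-12 = 7.32e+09
SIL = 10 * log10(7.32e+09) = 98.645 dB


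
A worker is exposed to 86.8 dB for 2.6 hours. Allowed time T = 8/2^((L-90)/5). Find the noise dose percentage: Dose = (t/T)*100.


T_allowed = 8 / 2^((86.8 - 90)/5) = 12.4666 hr
Dose = 2.6 / 12.4666 * 100 = 20.856 %


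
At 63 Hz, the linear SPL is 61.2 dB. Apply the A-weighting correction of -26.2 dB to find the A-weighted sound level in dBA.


A-weighting table: 63 Hz -> -26.2 dB correction
SPL_A = SPL + correction = 61.2 + (-26.2) = 35 dBA


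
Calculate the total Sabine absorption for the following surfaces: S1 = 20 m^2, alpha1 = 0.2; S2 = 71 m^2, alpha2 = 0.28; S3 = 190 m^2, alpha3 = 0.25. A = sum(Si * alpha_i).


20 * 0.2 = 4
71 * 0.28 = 19.88
190 * 0.25 = 47.5
A_total = 4 + 19.88 + 47.5 = 71.38 m^2


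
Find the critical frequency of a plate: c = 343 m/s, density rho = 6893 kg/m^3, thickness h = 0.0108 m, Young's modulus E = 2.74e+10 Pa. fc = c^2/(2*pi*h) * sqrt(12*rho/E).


12*rho/E = 12*6893/2.74e+10 = 3.01883e-06
sqrt(12*rho/E) = sqrt(3.01883e-06) = 0.00173748
c^2/(2*pi*h) = 343^2/(2*pi*0.0108) = 1.73374e+06
fc = 1.73374e+06 * 0.00173748 = 3012.3 Hz


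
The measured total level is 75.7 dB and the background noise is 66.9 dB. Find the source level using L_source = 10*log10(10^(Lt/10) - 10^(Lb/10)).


10^(75.7/10) = 3.71535e+07
10^(66.9/10) = 4.89779e+06
Difference = 3.71535e+07 - 4.89779e+06 = 3.22557e+07
L_source = 10*log10(3.22557e+07) = 75.086 dB


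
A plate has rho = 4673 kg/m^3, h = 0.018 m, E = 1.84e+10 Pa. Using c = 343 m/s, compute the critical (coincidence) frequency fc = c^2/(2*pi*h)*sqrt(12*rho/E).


12*rho/E = 12*4673/1.84e+10 = 3.04761e-06
sqrt(12*rho/E) = sqrt(3.04761e-06) = 0.00174574
c^2/(2*pi*h) = 343^2/(2*pi*0.018) = 1.04025e+06
fc = 1.04025e+06 * 0.00174574 = 1816 Hz


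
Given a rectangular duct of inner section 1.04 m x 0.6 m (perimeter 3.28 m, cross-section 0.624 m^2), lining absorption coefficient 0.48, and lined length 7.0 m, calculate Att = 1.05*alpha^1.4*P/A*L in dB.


alpha^1.4 = 0.48^1.4 = 0.35788
Attenuation rate = 1.05 * alpha^1.4 * P / A
= 1.05 * 0.35788 * 3.28 / 0.624 = 1.97522 dB/m
Total Att = 1.97522 * 7.0 = 13.827 dB


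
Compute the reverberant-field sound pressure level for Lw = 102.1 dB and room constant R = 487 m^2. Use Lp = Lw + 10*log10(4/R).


4/R = 4/487 = 0.00821355
Lp = 102.1 + 10*log10(0.00821355) = 81.245 dB


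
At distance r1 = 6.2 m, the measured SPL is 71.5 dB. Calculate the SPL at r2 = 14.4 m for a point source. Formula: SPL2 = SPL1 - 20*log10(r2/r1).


r2/r1 = 14.4/6.2 = 2.32258
Correction = 20*log10(2.32258) = 7.31941 dB
SPL2 = 71.5 - 7.31941 = 64.181 dB


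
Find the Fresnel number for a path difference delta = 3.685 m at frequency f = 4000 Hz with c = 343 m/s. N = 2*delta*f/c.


N = 2*delta*f/c = 2*delta/lambda, where lambda = c/f
lambda = 343 / 4000 = 0.08575 m
N = 2 * 3.685 / 0.08575 = 85.948


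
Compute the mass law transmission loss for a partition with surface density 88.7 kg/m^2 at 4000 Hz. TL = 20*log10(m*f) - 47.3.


m * f = 88.7 * 4000 = 354800
20*log10(354800) = 111 dB
TL = 111 - 47.3 = 63.7 dB


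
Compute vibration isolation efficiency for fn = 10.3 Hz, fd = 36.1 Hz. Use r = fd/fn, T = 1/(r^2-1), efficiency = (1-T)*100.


r = 36.1 / 10.3 = 3.50485
r^2 - 1 = 3.50485^2 - 1 = 11.284
T = 1/11.284 = 0.0886211
Efficiency = (1 - 0.0886211)*100 = 91.138 %


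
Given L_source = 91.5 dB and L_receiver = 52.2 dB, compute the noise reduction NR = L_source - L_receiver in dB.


NR = L_source - L_receiver (difference between source and receiving room levels)
NR = 91.5 - 52.2 = 39.3 dB


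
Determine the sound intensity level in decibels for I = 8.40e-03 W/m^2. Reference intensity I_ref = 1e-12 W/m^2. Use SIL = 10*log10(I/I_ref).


I / I_ref = 8.40e-03 / 1e-12 = 8.4e+09
SIL = 10 * log10(8.4e+09) = 99.243 dB


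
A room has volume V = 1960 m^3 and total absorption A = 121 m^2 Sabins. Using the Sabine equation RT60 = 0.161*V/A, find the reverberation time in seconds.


RT60 = 0.161 * 1960 / 121 = 2.6079 s


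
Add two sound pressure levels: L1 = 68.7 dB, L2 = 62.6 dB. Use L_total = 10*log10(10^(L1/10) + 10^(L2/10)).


10^(68.7/10) = 7.4131e+06
10^(62.6/10) = 1.8197e+06
Sum = 7.4131e+06 + 1.8197e+06 = 9.2328e+06
L_total = 10*log10(9.2328e+06) = 69.653 dB


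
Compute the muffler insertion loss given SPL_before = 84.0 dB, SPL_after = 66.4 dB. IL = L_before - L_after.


Insertion loss = SPL without muffler - SPL with muffler
IL = 84.0 - 66.4 = 17.6 dB


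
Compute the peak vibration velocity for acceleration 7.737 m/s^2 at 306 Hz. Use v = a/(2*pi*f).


omega = 2*pi*f = 2*pi*306 = 1922.65 rad/s
v = a / omega = 7.737 / 1922.65 = 0.0040241 m/s


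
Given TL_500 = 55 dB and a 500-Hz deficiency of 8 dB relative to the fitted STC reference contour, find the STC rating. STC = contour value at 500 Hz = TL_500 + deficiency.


By ASTM E413, STC = value of the fitted reference contour at 500 Hz.
Contour value at 500 Hz = TL_500 + deficiency = 55 + 8 = 63
STC = 63


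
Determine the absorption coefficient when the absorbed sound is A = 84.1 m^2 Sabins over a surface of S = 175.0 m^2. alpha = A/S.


Absorption coefficient = absorbed power / incident power
alpha = A / S = 84.1 / 175.0 = 0.48057


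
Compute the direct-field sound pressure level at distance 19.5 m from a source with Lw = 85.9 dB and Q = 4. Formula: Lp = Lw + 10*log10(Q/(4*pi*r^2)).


4*pi*r^2 = 4*pi*19.5^2 = 4778.36 m^2
Q / (4*pi*r^2) = 4 / 4778.36 = 0.000837107
Lp = 85.9 + 10*log10(0.000837107) = 55.128 dB


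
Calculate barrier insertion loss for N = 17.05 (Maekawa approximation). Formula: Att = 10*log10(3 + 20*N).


3 + 20*N = 3 + 20*17.05 = 344
Att = 10*log10(344) = 25.366 dB


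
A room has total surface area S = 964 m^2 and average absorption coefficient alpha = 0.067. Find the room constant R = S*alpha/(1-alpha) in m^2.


R = 964 * 0.067 / (1 - 0.067) = 69.226 m^2


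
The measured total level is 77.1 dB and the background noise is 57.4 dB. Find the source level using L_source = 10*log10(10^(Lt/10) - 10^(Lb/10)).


10^(77.1/10) = 5.12861e+07
10^(57.4/10) = 549541
Difference = 5.12861e+07 - 549541 = 5.07366e+07
L_source = 10*log10(5.07366e+07) = 77.053 dB


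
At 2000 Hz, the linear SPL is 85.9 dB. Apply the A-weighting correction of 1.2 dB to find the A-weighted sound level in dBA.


A-weighting table: 2000 Hz -> 1.2 dB correction
SPL_A = SPL + correction = 85.9 + (1.2) = 87.1 dBA


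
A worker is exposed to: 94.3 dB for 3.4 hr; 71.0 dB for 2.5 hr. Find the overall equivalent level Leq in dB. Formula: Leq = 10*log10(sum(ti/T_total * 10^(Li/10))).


T_total = 3.4 + 2.5 = 5.9 hr
(3.4/5.9) * 10^(94.3/10) = 1.55105e+09
(2.5/5.9) * 10^(71.0/10) = 5.33443e+06
Sum = 1.55105e+09 + 5.33443e+06 = 1.55638e+09
Leq = 10*log10(1.55638e+09) = 91.921 dB


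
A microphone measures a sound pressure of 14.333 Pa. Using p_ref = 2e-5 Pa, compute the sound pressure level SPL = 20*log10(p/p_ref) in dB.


p / p_ref = 14.333 / 2e-5 = 716650
SPL = 20 * log10(716650) = 117.11 dB


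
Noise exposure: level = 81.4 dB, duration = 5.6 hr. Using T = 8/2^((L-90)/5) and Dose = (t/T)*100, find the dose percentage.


T_allowed = 8 / 2^((81.4 - 90)/5) = 26.3549 hr
Dose = 5.6 / 26.3549 * 100 = 21.248 %


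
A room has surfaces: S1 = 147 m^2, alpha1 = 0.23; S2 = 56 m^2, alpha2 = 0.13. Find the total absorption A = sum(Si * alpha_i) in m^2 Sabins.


147 * 0.23 = 33.81
56 * 0.13 = 7.28
A_total = 33.81 + 7.28 = 41.09 m^2


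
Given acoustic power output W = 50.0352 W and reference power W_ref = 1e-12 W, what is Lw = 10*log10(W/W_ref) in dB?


W / W_ref = 50.0352 / 1e-12 = 5.00352e+13
Lw = 10 * log10(5.00352e+13) = 136.99 dB


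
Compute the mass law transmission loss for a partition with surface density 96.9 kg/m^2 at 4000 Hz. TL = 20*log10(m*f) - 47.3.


m * f = 96.9 * 4000 = 387600
20*log10(387600) = 111.768 dB
TL = 111.768 - 47.3 = 64.468 dB


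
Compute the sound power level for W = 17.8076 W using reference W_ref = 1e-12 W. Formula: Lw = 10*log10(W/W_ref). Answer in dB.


W / W_ref = 17.8076 / 1e-12 = 1.78076e+13
Lw = 10 * log10(1.78076e+13) = 132.51 dB


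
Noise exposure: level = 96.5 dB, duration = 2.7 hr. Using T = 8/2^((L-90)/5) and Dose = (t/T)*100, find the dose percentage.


T_allowed = 8 / 2^((96.5 - 90)/5) = 3.24901 hr
Dose = 2.7 / 3.24901 * 100 = 83.102 %


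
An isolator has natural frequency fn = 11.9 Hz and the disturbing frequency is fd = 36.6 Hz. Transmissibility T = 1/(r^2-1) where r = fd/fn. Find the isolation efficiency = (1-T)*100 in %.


r = 36.6 / 11.9 = 3.07563
r^2 - 1 = 3.07563^2 - 1 = 8.4595
T = 1/8.4595 = 0.11821
Efficiency = (1 - 0.11821)*100 = 88.179 %


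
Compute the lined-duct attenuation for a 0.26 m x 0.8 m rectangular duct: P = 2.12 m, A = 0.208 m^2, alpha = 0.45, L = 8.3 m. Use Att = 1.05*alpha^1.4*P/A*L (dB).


alpha^1.4 = 0.45^1.4 = 0.326962
Attenuation rate = 1.05 * alpha^1.4 * P / A
= 1.05 * 0.326962 * 2.12 / 0.208 = 3.49912 dB/m
Total Att = 3.49912 * 8.3 = 29.043 dB


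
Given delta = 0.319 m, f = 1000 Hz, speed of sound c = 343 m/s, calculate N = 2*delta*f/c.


N = 2*delta*f/c = 2*delta/lambda, where lambda = c/f
lambda = 343 / 1000 = 0.343 m
N = 2 * 0.319 / 0.343 = 1.8601


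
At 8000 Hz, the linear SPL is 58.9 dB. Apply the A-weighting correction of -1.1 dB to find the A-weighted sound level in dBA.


A-weighting table: 8000 Hz -> -1.1 dB correction
SPL_A = SPL + correction = 58.9 + (-1.1) = 57.8 dBA


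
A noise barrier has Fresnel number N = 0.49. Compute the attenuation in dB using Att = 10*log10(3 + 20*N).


3 + 20*N = 3 + 20*0.49 = 12.8
Att = 10*log10(12.8) = 11.072 dB


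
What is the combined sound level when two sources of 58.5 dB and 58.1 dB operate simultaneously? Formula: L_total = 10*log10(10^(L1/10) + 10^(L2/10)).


10^(58.5/10) = 707946
10^(58.1/10) = 645654
Sum = 707946 + 645654 = 1.3536e+06
L_total = 10*log10(1.3536e+06) = 61.315 dB
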